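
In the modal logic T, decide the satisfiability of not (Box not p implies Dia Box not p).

Unsatisfiable

1. not (Box not p implies Dia Box not p), 0
2. Box not p, 0
3. not Dia Box not p, 0
4. not p, 0
5. not Box not p, 0
6. p, 1
7. not p, 1
Accessibility: 0R0, 0R1, 1R1
Branch closes: p and not p both at 1.
Every branch closes; the branch above is one of them.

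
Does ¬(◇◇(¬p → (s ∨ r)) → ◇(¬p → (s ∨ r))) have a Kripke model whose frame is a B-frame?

Yes, satisfiable

1. ¬(◇◇(¬p → (s ∨ r)) → ◇(¬p → (s ∨ r))), 0
2. ◇◇(¬p → (s ∨ r)), 0
3. ¬◇(¬p → (s ∨ r)), 0
4. ¬(¬p → (s ∨ r)), 0
5. ¬p, 0
6. ¬(s ∨ r), 0
7. ¬s, 0
8. ¬r, 0
9. ◇(¬p → (s ∨ r)), 1
10. ¬(¬p → (s ∨ r)), 1
11. ¬p, 1
12. ¬(s ∨ r), 1
13. ¬s, 1
14. ¬r, 1
15. ¬p → (s ∨ r), 2
16. s ∨ r, 2
17. r, 2
Accessibility: 0R0, 0R1, 1R0, 1R1, 1R2, 2R1, 2R2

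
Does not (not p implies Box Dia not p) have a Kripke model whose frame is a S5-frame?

1. not (not p implies Box Dia not p), 0
2. not p, 0
3. not Box Dia not p, 0
4. not Dia not p, 1
5. p, 0
Accessibility: 0R0, 0R1, 1R0, 1R1
Branch closes: p and not p both at 0.
Every branch closes; the branch above is one of them.

Unsatisfiable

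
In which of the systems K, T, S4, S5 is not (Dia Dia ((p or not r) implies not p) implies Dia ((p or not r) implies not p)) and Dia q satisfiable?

T-tableau for the formula:
1. not (Dia Dia ((p or not r) implies not p) implies Dia ((p or not r) implies not p)) and Dia q, 0
2. not (Dia Dia ((p or not r) implies not p) implies Dia ((p or not r) implies not p)), 0
3. Dia q, 0
4. Dia Dia ((p or not r) implies not p), 0
5. not Dia ((p or not r) implies not p), 0
6. not ((p or not r) implies not p), 0
7. p or not r, 0
8. p, 0
9. not r, 0
10. q, 1
11. not ((p or not r) implies not p), 1
12. p or not r, 1
13. p, 1
14. not r, 1
15. Dia ((p or not r) implies not p), 2
16. not ((p or not r) implies not p), 2
17. p or not r, 2
18. p, 2
19. not r, 2
20. (p or not r) implies not p, 3
21. not p, 3
Accessibility: 0R0, 0R1, 0R2, 1R1, 2R2, 2R3, 3R3
Complete open branch: satisfiable in T, hence also in K (this T-model is also a K-model).
S4-tableau for the formula:
1. not (Dia Dia ((p or not r) implies not p) implies Dia ((p or not r) implies not p)) and Dia q, 0
2. not (Dia Dia ((p or not r) implies not p) implies Dia ((p or not r) implies not p)), 0
3. Dia q, 0
4. Dia Dia ((p or not r) implies not p), 0
5. not Dia ((p or not r) implies not p), 0
6. not ((p or not r) implies not p), 0
7. p or not r, 0
8. p, 0
9. not r, 0
10. q, 1
11. not ((p or not r) implies not p), 1
12. p or not r, 1
13. p, 1
14. not r, 1
15. Dia ((p or not r) implies not p), 2
16. not ((p or not r) implies not p), 2
17. p or not r, 2
18. p, 2
19. not r, 2
20. (p or not r) implies not p, 3
21. not ((p or not r) implies not p), 3
22. p or not r, 3
23. p, 3
24. not (p or not r), 3
25. not p, 3
26. r, 3
Accessibility: 0R0, 0R1, 0R2, 0R3, 1R1, 2R2, 2R3, 3R3
Branch closes: p and not p both at 3.
Every branch closes (one shown): unsatisfiable in S4, hence also in S5 (every S5-frame is an S4-frame).

K, T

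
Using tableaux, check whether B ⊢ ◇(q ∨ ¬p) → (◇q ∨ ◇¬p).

Tableau for the negation ¬(◇(q ∨ ¬p) → (◇q ∨ ◇¬p)):
1. ¬(◇(q ∨ ¬p) → (◇q ∨ ◇¬p)), w0
2. ◇(q ∨ ¬p), w0   [¬→-rule on 1]
3. ¬(◇q ∨ ◇¬p), w0   [¬→-rule on 1]
4. ¬◇q, w0   [¬∨-rule on 3]
5. ¬◇¬p, w0   [¬∨-rule on 3]
6. ¬q, w0   [¬◇-rule on 4 via w0Rw0]
7. p, w0   [¬◇-rule on 5 via w0Rw0]
8. q ∨ ¬p, w1   [◇-rule on 2: fresh world w1, w0Rw1]
9. ¬q, w1   [¬◇-rule on 4 via w0Rw1]
10. p, w1   [¬◇-rule on 5 via w0Rw1]
11. ¬p, w1   [∨-rule on 8 (branches; this branch)]
Accessibility: w0Rw0, w0Rw1, w1Rw0, w1Rw1
Branch closes: p and ¬p both at w1.
Every branch of the negation's tableau closes; the branch above is one of them.

Yes, valid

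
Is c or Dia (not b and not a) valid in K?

No, not valid

Tableau for the negation not (c or Dia (not b and not a)):
1. not (c or Dia (not b and not a)), 0
2. not c, 0
3. not Dia (not b and not a), 0
The negation has an open branch (countermodel exists).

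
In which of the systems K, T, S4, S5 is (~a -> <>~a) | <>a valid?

T, S4, S5

K-tableau for the negation ~((~a -> <>~a) | <>a):
1. ~((~a -> <>~a) | <>a), w0
2. ~(~a -> <>~a), w0   [~|-rule on 1]
3. ~<>a, w0   [~|-rule on 1]
4. ~a, w0   [~->-rule on 2]
5. ~<>~a, w0   [~->-rule on 2]
Complete open branch: countermodel on a K-frame, so not valid in K.
T-tableau for the negation ~((~a -> <>~a) | <>a):
1. ~((~a -> <>~a) | <>a), w0
2. ~(~a -> <>~a), w0   [~|-rule on 1]
3. ~<>a, w0   [~|-rule on 1]
4. ~a, w0   [~->-rule on 2]
5. ~<>~a, w0   [~->-rule on 2]
6. a, w0   [~<>-rule on 5 via w0Rw0]
Accessibility: w0Rw0
Branch closes: a and ~a both at w0.
Every branch closes (one shown): valid in T, hence also in S4, S5 (every theorem of T is a theorem of S4 and S5).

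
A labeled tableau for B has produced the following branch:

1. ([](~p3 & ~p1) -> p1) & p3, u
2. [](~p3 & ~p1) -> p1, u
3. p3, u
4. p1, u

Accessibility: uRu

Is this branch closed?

Not closed

There is no literal clash: for every atom and world, at most one sign appears.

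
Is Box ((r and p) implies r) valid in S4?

Tableau for the negation not Box ((r and p) implies r):
1. not Box ((r and p) implies r), 0
2. not ((r and p) implies r), 1   [neg-Box-rule on 1: fresh world 1, 0R1]
3. r and p, 1   [neg-implies-rule on 2]
4. not r, 1   [neg-implies-rule on 2]
5. r, 1   [and-rule on 3]
6. p, 1   [and-rule on 3]
Accessibility: 0R0, 0R1, 1R1
Branch closes: r and not r both at 1.
All branches of the negation close; one closing branch shown above.

Valid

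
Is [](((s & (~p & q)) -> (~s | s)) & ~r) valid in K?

Tableau for the negation ~[](((s & (~p & q)) -> (~s | s)) & ~r):
1. ~[](((s & (~p & q)) -> (~s | s)) & ~r), w0
2. ~(((s & (~p & q)) -> (~s | s)) & ~r), w1
3. r, w1
Accessibility: w0Rw1
The negation has an open branch (countermodel exists).

Invalid (countermodel exists)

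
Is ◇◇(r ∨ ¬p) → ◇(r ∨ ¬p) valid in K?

Tableau for the negation ¬(◇◇(r ∨ ¬p) → ◇(r ∨ ¬p)):
1. ¬(◇◇(r ∨ ¬p) → ◇(r ∨ ¬p)), 0
2. ◇◇(r ∨ ¬p), 0
3. ¬◇(r ∨ ¬p), 0
4. ◇(r ∨ ¬p), 1
5. ¬(r ∨ ¬p), 1
6. ¬r, 1
7. p, 1
8. r ∨ ¬p, 2
9. ¬p, 2
Accessibility: 0R1, 1R2
The negation has an open branch (countermodel exists).

Invalid (countermodel exists)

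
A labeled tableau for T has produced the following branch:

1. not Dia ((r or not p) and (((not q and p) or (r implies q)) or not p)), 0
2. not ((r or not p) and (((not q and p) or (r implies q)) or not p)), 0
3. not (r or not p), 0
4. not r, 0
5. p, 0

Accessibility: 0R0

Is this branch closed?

There is no literal clash: for every atom and world, at most one sign appears.

Not closed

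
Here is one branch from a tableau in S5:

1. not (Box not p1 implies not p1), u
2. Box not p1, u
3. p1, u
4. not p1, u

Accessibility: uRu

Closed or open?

Yes, closed

Both p1 and not p1 appear at u.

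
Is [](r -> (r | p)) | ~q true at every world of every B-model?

Valid

Tableau for the negation ~([](r -> (r | p)) | ~q):
1. ~([](r -> (r | p)) | ~q), w0
2. ~[](r -> (r | p)), w0
3. q, w0
4. ~(r -> (r | p)), w1
5. r, w1
6. ~(r | p), w1
7. ~r, w1
8. ~p, w1
Accessibility: w0Rw0, w0Rw1, w1Rw0, w1Rw1
Branch closes: r and ~r both at w1.
Every branch of the negation's tableau closes; the branch above is one of them.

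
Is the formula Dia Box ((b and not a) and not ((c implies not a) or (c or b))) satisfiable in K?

1. Dia Box ((b and not a) and not ((c implies not a) or (c or b))), 0
2. Box ((b and not a) and not ((c implies not a) or (c or b))), 1   [Dia-rule on 1: fresh world 1, 0R1]
Accessibility: 0R1

Yes, satisfiable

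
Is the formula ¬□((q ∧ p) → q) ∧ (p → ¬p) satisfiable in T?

Unsatisfiable (every branch closes)

1. ¬□((q ∧ p) → q) ∧ (p → ¬p), w0
2. ¬□((q ∧ p) → q), w0
3. p → ¬p, w0
4. ¬p, w0
5. ¬((q ∧ p) → q), w1
6. q ∧ p, w1
7. ¬q, w1
8. q, w1
9. p, w1
Accessibility: w0Rw0, w0Rw1, w1Rw1
Branch closes: q and ¬q both at w1.
(One branch shown.) All branches close.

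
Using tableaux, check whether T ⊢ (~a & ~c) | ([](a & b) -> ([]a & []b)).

Valid

Tableau for the negation ~((~a & ~c) | ([](a & b) -> ([]a & []b))):
1. ~((~a & ~c) | ([](a & b) -> ([]a & []b))), 0
2. ~(~a & ~c), 0
3. ~([](a & b) -> ([]a & []b)), 0
4. [](a & b), 0
5. ~([]a & []b), 0
6. a & b, 0
7. a, 0
8. b, 0
9. c, 0
10. ~[]b, 0
11. ~b, 1
12. a & b, 1
13. a, 1
14. b, 1
Accessibility: 0R0, 0R1, 1R1
Branch closes: b and ~b both at 1.
Every branch of the negation's tableau closes; the branch above is one of them.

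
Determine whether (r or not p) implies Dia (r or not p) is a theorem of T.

Valid in T

Tableau for the negation not ((r or not p) implies Dia (r or not p)):
1. not ((r or not p) implies Dia (r or not p)), 0
2. r or not p, 0
3. not Dia (r or not p), 0
4. not (r or not p), 0
5. not r, 0
6. p, 0
7. not p, 0
Accessibility: 0R0
Branch closes: p and not p both at 0.
All branches of the negation close; one closing branch shown above.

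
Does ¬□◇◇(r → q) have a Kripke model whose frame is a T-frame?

1. ¬□◇◇(r → q), 0
2. ¬◇◇(r → q), 1
3. ¬◇(r → q), 1
4. ¬(r → q), 1
5. r, 1
6. ¬q, 1
Accessibility: 0R0, 0R1, 1R1

Satisfiable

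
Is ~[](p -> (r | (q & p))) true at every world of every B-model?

Not valid

Tableau for the negation [](p -> (r | (q & p))):
1. [](p -> (r | (q & p))), w0
2. p -> (r | (q & p)), w0
3. r | (q & p), w0
4. q & p, w0
5. q, w0
6. p, w0
Accessibility: w0Rw0
The negation has an open branch (countermodel exists).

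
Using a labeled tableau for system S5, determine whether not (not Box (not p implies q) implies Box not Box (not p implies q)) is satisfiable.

1. not (not Box (not p implies q) implies Box not Box (not p implies q)), u
2. not Box (not p implies q), u
3. not Box not Box (not p implies q), u
4. not (not p implies q), v
5. not p, v
6. not q, v
7. Box (not p implies q), w
8. not p implies q, u
9. not p implies q, v
10. not p implies q, w
11. q, u
12. q, v
Accessibility: uRu, uRv, uRw, vRu, vRv, vRw, wRu, wRv, wRw
Branch closes: q and not q both at v.
All branches of the tableau close; one closing branch shown above.

No, unsatisfiable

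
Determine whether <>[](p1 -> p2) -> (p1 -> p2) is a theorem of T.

Tableau for the negation ~(<>[](p1 -> p2) -> (p1 -> p2)):
1. ~(<>[](p1 -> p2) -> (p1 -> p2)), u
2. <>[](p1 -> p2), u
3. ~(p1 -> p2), u
4. p1, u
5. ~p2, u
6. [](p1 -> p2), v
7. p1 -> p2, v
8. p2, v
Accessibility: uRu, uRv, vRv
The negation has an open branch (countermodel exists).

Invalid (countermodel exists)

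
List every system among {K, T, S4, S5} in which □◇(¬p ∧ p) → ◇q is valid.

T-tableau for the negation ¬(□◇(¬p ∧ p) → ◇q):
1. ¬(□◇(¬p ∧ p) → ◇q), 0
2. □◇(¬p ∧ p), 0
3. ¬◇q, 0
4. ◇(¬p ∧ p), 0
5. ¬q, 0
6. ¬p ∧ p, 1
7. ¬p, 1
8. p, 1
Accessibility: 0R0, 0R1, 1R1
Branch closes: p and ¬p both at 1.
Every branch closes (one shown): valid in T, hence also in S4, S5 (every theorem of T is a theorem of S4 and S5).
K-tableau for the negation ¬(□◇(¬p ∧ p) → ◇q):
1. ¬(□◇(¬p ∧ p) → ◇q), 0
2. □◇(¬p ∧ p), 0
3. ¬◇q, 0
Complete open branch: countermodel on a K-frame, so not valid in K.

T, S4, S5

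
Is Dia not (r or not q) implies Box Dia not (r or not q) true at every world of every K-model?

Tableau for the negation not (Dia not (r or not q) implies Box Dia not (r or not q)):
1. not (Dia not (r or not q) implies Box Dia not (r or not q)), u
2. Dia not (r or not q), u   [neg-implies-rule on 1]
3. not Box Dia not (r or not q), u   [neg-implies-rule on 1]
4. not (r or not q), v   [Dia-rule on 2: fresh world v, uRv]
5. not r, v   [neg-or-rule on 4]
6. q, v   [neg-or-rule on 4]
7. not Dia not (r or not q), w   [neg-Box-rule on 3: fresh world w, uRw]
Accessibility: uRv, uRw
The negation has an open branch (countermodel exists).

No, not valid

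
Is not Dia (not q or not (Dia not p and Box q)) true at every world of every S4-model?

Not valid

Tableau for the negation Dia (not q or not (Dia not p and Box q)):
1. Dia (not q or not (Dia not p and Box q)), u
2. not q or not (Dia not p and Box q), v   [Dia-rule on 1: fresh world v, uRv]
3. not (Dia not p and Box q), v   [or-rule on 2 (branches; this branch)]
4. not Box q, v   [neg-and-rule on 3 (branches; this branch)]
5. not q, w   [neg-Box-rule on 4: fresh world w, vRw]
Accessibility: uRu, uRv, uRw, vRv, vRw, wRw
The negation has an open branch (countermodel exists).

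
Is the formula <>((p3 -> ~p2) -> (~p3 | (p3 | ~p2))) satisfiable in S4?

Satisfiable

1. <>((p3 -> ~p2) -> (~p3 | (p3 | ~p2))), w0
2. (p3 -> ~p2) -> (~p3 | (p3 | ~p2)), w1   [<>-rule on 1: fresh world w1, w0Rw1]
3. ~p3 | (p3 | ~p2), w1   [->-rule on 2 (branches; this branch)]
4. p3 | ~p2, w1   [|-rule on 3 (branches; this branch)]
5. ~p2, w1   [|-rule on 4 (branches; this branch)]
Accessibility: w0Rw0, w0Rw1, w1Rw1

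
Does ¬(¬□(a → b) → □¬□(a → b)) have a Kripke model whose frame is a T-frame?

1. ¬(¬□(a → b) → □¬□(a → b)), u
2. ¬□(a → b), u
3. ¬□¬□(a → b), u
4. ¬(a → b), v
5. a, v
6. ¬b, v
7. □(a → b), w
8. a → b, w
9. b, w
Accessibility: uRu, uRv, uRw, vRv, wRw

Satisfiable (open branch found)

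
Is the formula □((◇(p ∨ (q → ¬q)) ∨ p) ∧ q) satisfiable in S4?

Satisfiable (open branch found)

1. □((◇(p ∨ (q → ¬q)) ∨ p) ∧ q), u
2. (◇(p ∨ (q → ¬q)) ∨ p) ∧ q, u   [□-rule on 1 via uRu]
3. ◇(p ∨ (q → ¬q)) ∨ p, u   [∧-rule on 2]
4. q, u   [∧-rule on 2]
5. p, u   [∨-rule on 3 (branches; this branch)]
Accessibility: uRu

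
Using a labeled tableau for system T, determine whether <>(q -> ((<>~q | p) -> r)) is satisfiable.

Yes, satisfiable

1. <>(q -> ((<>~q | p) -> r)), 0
2. q -> ((<>~q | p) -> r), 1   [<>-rule on 1: fresh world 1, 0R1]
3. (<>~q | p) -> r, 1   [->-rule on 2 (branches; this branch)]
4. r, 1   [->-rule on 3 (branches; this branch)]
Accessibility: 0R0, 0R1, 1R1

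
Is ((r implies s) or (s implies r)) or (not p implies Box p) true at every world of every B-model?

Tableau for the negation not (((r implies s) or (s implies r)) or (not p implies Box p)):
1. not (((r implies s) or (s implies r)) or (not p implies Box p)), w0
2. not ((r implies s) or (s implies r)), w0
3. not (not p implies Box p), w0
4. not (r implies s), w0
5. not (s implies r), w0
6. not p, w0
7. not Box p, w0
8. r, w0
9. not s, w0
10. s, w0
11. not r, w0
Accessibility: w0Rw0
Branch closes: s and not s both at w0.
All branches of the negation close; one closing branch shown above.

Valid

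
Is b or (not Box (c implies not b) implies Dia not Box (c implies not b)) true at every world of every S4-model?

Valid in S4

Tableau for the negation not (b or (not Box (c implies not b) implies Dia not Box (c implies not b))):
1. not (b or (not Box (c implies not b) implies Dia not Box (c implies not b))), w0
2. not b, w0   [neg-or-rule on 1]
3. not (not Box (c implies not b) implies Dia not Box (c implies not b)), w0   [neg-or-rule on 1]
4. not Box (c implies not b), w0   [neg-implies-rule on 3]
5. not Dia not Box (c implies not b), w0   [neg-implies-rule on 3]
6. Box (c implies not b), w0   [neg-Dia-rule on 5 via w0Rw0]
7. c implies not b, w0   [Box-rule on 6 via w0Rw0]
8. not (c implies not b), w1   [neg-Box-rule on 4: fresh world w1, w0Rw1]
9. c, w1   [neg-implies-rule on 8]
10. b, w1   [neg-implies-rule on 8]
11. Box (c implies not b), w1   [neg-Dia-rule on 5 via w0Rw1]
12. c implies not b, w1   [Box-rule on 6 via w0Rw1]
13. not b, w1   [implies-rule on 12 (branches; this branch)]
Accessibility: w0Rw0, w0Rw1, w1Rw1
Branch closes: b and not b both at w1.
All branches of the negation close; one closing branch shown above.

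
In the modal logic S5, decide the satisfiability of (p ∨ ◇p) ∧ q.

1. (p ∨ ◇p) ∧ q, u
2. p ∨ ◇p, u
3. q, u
4. ◇p, u
5. p, v
Accessibility: uRu, uRv, vRu, vRv

Satisfiable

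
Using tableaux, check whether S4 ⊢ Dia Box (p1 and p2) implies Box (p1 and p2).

Tableau for the negation not (Dia Box (p1 and p2) implies Box (p1 and p2)):
1. not (Dia Box (p1 and p2) implies Box (p1 and p2)), u
2. Dia Box (p1 and p2), u
3. not Box (p1 and p2), u
4. Box (p1 and p2), v
5. p1 and p2, v
6. p1, v
7. p2, v
8. not (p1 and p2), w
9. not p2, w
Accessibility: uRu, uRv, uRw, vRv, wRw
The negation has an open branch (countermodel exists).

No, not valid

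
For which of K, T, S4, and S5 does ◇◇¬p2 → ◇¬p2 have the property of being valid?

T-tableau for the negation ¬(◇◇¬p2 → ◇¬p2):
1. ¬(◇◇¬p2 → ◇¬p2), u
2. ◇◇¬p2, u
3. ¬◇¬p2, u
4. p2, u
5. ◇¬p2, v
6. p2, v
7. ¬p2, w
Accessibility: uRu, uRv, vRv, vRw, wRw
Complete open branch: countermodel on a T-frame, so not valid in T, nor in K (the same frame is also a K-frame).
S4-tableau for the negation ¬(◇◇¬p2 → ◇¬p2):
1. ¬(◇◇¬p2 → ◇¬p2), u
2. ◇◇¬p2, u
3. ¬◇¬p2, u
4. p2, u
5. ◇¬p2, v
6. p2, v
7. ¬p2, w
8. p2, w
Accessibility: uRu, uRv, uRw, vRv, vRw, wRw
Branch closes: p2 and ¬p2 both at w.
Every branch closes (one shown): valid in S4, hence also in S5 (every theorem of S4 is a theorem of S5).

S4, S5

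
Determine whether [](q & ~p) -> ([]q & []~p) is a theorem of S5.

Tableau for the negation ~([](q & ~p) -> ([]q & []~p)):
1. ~([](q & ~p) -> ([]q & []~p)), 0
2. [](q & ~p), 0
3. ~([]q & []~p), 0
4. q & ~p, 0
5. q, 0
6. ~p, 0
7. ~[]~p, 0
8. p, 1
9. q & ~p, 1
10. q, 1
11. ~p, 1
Accessibility: 0R0, 0R1, 1R0, 1R1
Branch closes: p and ~p both at 1.
All branches of the negation close; one closing branch shown above.

Yes, valid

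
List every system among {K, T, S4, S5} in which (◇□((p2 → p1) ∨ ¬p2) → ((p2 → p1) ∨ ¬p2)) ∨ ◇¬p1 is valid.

T-tableau for the negation ¬((◇□((p2 → p1) ∨ ¬p2) → ((p2 → p1) ∨ ¬p2)) ∨ ◇¬p1):
1. ¬((◇□((p2 → p1) ∨ ¬p2) → ((p2 → p1) ∨ ¬p2)) ∨ ◇¬p1), u
2. ¬(◇□((p2 → p1) ∨ ¬p2) → ((p2 → p1) ∨ ¬p2)), u
3. ¬◇¬p1, u
4. ◇□((p2 → p1) ∨ ¬p2), u
5. ¬((p2 → p1) ∨ ¬p2), u
6. ¬(p2 → p1), u
7. p2, u
8. ¬p1, u
9. p1, u
Accessibility: uRu
Branch closes: p1 and ¬p1 both at u.
Every branch closes (one shown): valid in T, hence also in S4, S5 (every theorem of T is a theorem of S4 and S5).
K-tableau for the negation ¬((◇□((p2 → p1) ∨ ¬p2) → ((p2 → p1) ∨ ¬p2)) ∨ ◇¬p1):
1. ¬((◇□((p2 → p1) ∨ ¬p2) → ((p2 → p1) ∨ ¬p2)) ∨ ◇¬p1), u
2. ¬(◇□((p2 → p1) ∨ ¬p2) → ((p2 → p1) ∨ ¬p2)), u
3. ¬◇¬p1, u
4. ◇□((p2 → p1) ∨ ¬p2), u
5. ¬((p2 → p1) ∨ ¬p2), u
6. ¬(p2 → p1), u
7. p2, u
8. ¬p1, u
9. □((p2 → p1) ∨ ¬p2), v
10. p1, v
Accessibility: uRv
Complete open branch: countermodel on a K-frame, so not valid in K.

T, S4, S5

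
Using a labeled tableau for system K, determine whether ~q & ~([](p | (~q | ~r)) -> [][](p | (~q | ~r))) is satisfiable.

1. ~q & ~([](p | (~q | ~r)) -> [][](p | (~q | ~r))), u
2. ~q, u   [&-rule on 1]
3. ~([](p | (~q | ~r)) -> [][](p | (~q | ~r))), u   [&-rule on 1]
4. [](p | (~q | ~r)), u   [~->-rule on 3]
5. ~[][](p | (~q | ~r)), u   [~->-rule on 3]
6. ~[](p | (~q | ~r)), v   [~[]-rule on 5: fresh world v, uRv]
7. p | (~q | ~r), v   [[]-rule on 4 via uRv]
8. ~q | ~r, v   [|-rule on 7 (branches; this branch)]
9. ~r, v   [|-rule on 8 (branches; this branch)]
10. ~(p | (~q | ~r)), w   [~[]-rule on 6: fresh world w, vRw]
11. ~p, w   [~|-rule on 10]
12. ~(~q | ~r), w   [~|-rule on 10]
13. q, w   [~|-rule on 12]
14. r, w   [~|-rule on 12]
Accessibility: uRv, vRw

Satisfiable (open branch found)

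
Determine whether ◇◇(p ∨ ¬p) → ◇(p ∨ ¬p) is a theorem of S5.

Valid in S5

Tableau for the negation ¬(◇◇(p ∨ ¬p) → ◇(p ∨ ¬p)):
1. ¬(◇◇(p ∨ ¬p) → ◇(p ∨ ¬p)), w0
2. ◇◇(p ∨ ¬p), w0   [¬→-rule on 1]
3. ¬◇(p ∨ ¬p), w0   [¬→-rule on 1]
4. ¬(p ∨ ¬p), w0   [¬◇-rule on 3 via w0Rw0]
5. ¬p, w0   [¬∨-rule on 4]
6. p, w0   [¬∨-rule on 4]
Accessibility: w0Rw0
Branch closes: p and ¬p both at w0.
Every branch of the negation's tableau closes; the branch above is one of them.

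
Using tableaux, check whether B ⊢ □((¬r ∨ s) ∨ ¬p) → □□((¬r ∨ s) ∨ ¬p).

Tableau for the negation ¬(□((¬r ∨ s) ∨ ¬p) → □□((¬r ∨ s) ∨ ¬p)):
1. ¬(□((¬r ∨ s) ∨ ¬p) → □□((¬r ∨ s) ∨ ¬p)), 0
2. □((¬r ∨ s) ∨ ¬p), 0
3. ¬□□((¬r ∨ s) ∨ ¬p), 0
4. (¬r ∨ s) ∨ ¬p, 0
5. ¬p, 0
6. ¬□((¬r ∨ s) ∨ ¬p), 1
7. (¬r ∨ s) ∨ ¬p, 1
8. ¬p, 1
9. ¬((¬r ∨ s) ∨ ¬p), 2
10. ¬(¬r ∨ s), 2
11. p, 2
12. r, 2
13. ¬s, 2
Accessibility: 0R0, 0R1, 1R0, 1R1, 1R2, 2R1, 2R2
The negation has an open branch (countermodel exists).

No, not valid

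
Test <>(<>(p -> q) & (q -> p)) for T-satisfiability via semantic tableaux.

1. <>(<>(p -> q) & (q -> p)), 0
2. <>(p -> q) & (q -> p), 1
3. <>(p -> q), 1
4. q -> p, 1
5. p, 1
6. p -> q, 2
7. q, 2
Accessibility: 0R0, 0R1, 1R1, 1R2, 2R2

Yes, satisfiable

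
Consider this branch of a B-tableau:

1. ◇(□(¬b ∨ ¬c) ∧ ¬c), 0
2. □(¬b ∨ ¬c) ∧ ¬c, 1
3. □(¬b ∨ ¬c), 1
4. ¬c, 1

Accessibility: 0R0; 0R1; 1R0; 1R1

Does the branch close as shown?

There is no literal clash: for every atom and world, at most one sign appears.

Open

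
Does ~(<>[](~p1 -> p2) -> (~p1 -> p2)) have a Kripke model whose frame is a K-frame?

1. ~(<>[](~p1 -> p2) -> (~p1 -> p2)), w0
2. <>[](~p1 -> p2), w0
3. ~(~p1 -> p2), w0
4. ~p1, w0
5. ~p2, w0
6. [](~p1 -> p2), w1
Accessibility: w0Rw1

Satisfiable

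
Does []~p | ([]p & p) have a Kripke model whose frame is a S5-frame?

1. []~p | ([]p & p), w0
2. []p & p, w0
3. []p, w0
4. p, w0
Accessibility: w0Rw0

Satisfiable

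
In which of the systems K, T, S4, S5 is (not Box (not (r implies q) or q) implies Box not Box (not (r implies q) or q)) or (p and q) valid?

S4-tableau for the negation not ((not Box (not (r implies q) or q) implies Box not Box (not (r implies q) or q)) or (p and q)):
1. not ((not Box (not (r implies q) or q) implies Box not Box (not (r implies q) or q)) or (p and q)), u
2. not (not Box (not (r implies q) or q) implies Box not Box (not (r implies q) or q)), u
3. not (p and q), u
4. not Box (not (r implies q) or q), u
5. not Box not Box (not (r implies q) or q), u
6. not q, u
7. not (not (r implies q) or q), v
8. r implies q, v
9. not q, v
10. not r, v
11. Box (not (r implies q) or q), w
12. not (r implies q) or q, w
13. q, w
Accessibility: uRu, uRv, uRw, vRv, wRw
Complete open branch: countermodel on an S4-frame, so not valid in S4, nor in K, T (the same frame is also a K-frame and a T-frame).
S5-tableau for the negation not ((not Box (not (r implies q) or q) implies Box not Box (not (r implies q) or q)) or (p and q)):
1. not ((not Box (not (r implies q) or q) implies Box not Box (not (r implies q) or q)) or (p and q)), u
2. not (not Box (not (r implies q) or q) implies Box not Box (not (r implies q) or q)), u
3. not (p and q), u
4. not Box (not (r implies q) or q), u
5. not Box not Box (not (r implies q) or q), u
6. not q, u
7. not (not (r implies q) or q), v
8. r implies q, v
9. not q, v
10. not r, v
11. Box (not (r implies q) or q), w
12. not (r implies q) or q, u
13. not (r implies q) or q, v
14. not (r implies q) or q, w
15. not (r implies q), u
16. r, u
17. not (r implies q), v
18. r, v
Accessibility: uRu, uRv, uRw, vRu, vRv, vRw, wRu, wRv, wRw
Branch closes: r and not r both at v.
Every branch closes (one shown): valid in S5.

S5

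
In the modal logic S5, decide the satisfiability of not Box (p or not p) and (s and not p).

Unsatisfiable (every branch closes)

1. not Box (p or not p) and (s and not p), w0
2. not Box (p or not p), w0
3. s and not p, w0
4. s, w0
5. not p, w0
6. not (p or not p), w1
7. not p, w1
8. p, w1
Accessibility: w0Rw0, w0Rw1, w1Rw0, w1Rw1
Branch closes: p and not p both at w1.
All branches of the tableau close; one closing branch shown above.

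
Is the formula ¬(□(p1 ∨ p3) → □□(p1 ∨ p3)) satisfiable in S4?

Unsatisfiable

1. ¬(□(p1 ∨ p3) → □□(p1 ∨ p3)), w0
2. □(p1 ∨ p3), w0   [¬→-rule on 1]
3. ¬□□(p1 ∨ p3), w0   [¬→-rule on 1]
4. p1 ∨ p3, w0   [□-rule on 2 via w0Rw0]
5. p3, w0   [∨-rule on 4 (branches; this branch)]
6. ¬□(p1 ∨ p3), w1   [¬□-rule on 3: fresh world w1, w0Rw1]
7. p1 ∨ p3, w1   [□-rule on 2 via w0Rw1]
8. p3, w1   [∨-rule on 7 (branches; this branch)]
9. ¬(p1 ∨ p3), w2   [¬□-rule on 6: fresh world w2, w1Rw2]
10. ¬p1, w2   [¬∨-rule on 9]
11. ¬p3, w2   [¬∨-rule on 9]
12. p1 ∨ p3, w2   [□-rule on 2 via w0Rw2]
13. p3, w2   [∨-rule on 12 (branches; this branch)]
Accessibility: w0Rw0, w0Rw1, w0Rw2, w1Rw1, w1Rw2, w2Rw2
Branch closes: p3 and ¬p3 both at w2.
All branches of the tableau close; one closing branch shown above.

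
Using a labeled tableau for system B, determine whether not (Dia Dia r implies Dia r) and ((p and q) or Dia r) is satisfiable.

1. not (Dia Dia r implies Dia r) and ((p and q) or Dia r), u
2. not (Dia Dia r implies Dia r), u
3. (p and q) or Dia r, u
4. Dia Dia r, u
5. not Dia r, u
6. not r, u
7. p and q, u
8. p, u
9. q, u
10. Dia r, v
11. not r, v
12. r, w
Accessibility: uRu, uRv, vRu, vRv, vRw, wRv, wRw

Yes, satisfiable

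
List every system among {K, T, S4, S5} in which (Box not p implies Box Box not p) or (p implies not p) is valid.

T, S4, S5

K-tableau for the negation not ((Box not p implies Box Box not p) or (p implies not p)):
1. not ((Box not p implies Box Box not p) or (p implies not p)), w0
2. not (Box not p implies Box Box not p), w0
3. not (p implies not p), w0
4. Box not p, w0
5. not Box Box not p, w0
6. p, w0
7. not Box not p, w1
8. not p, w1
9. p, w2
Accessibility: w0Rw1, w1Rw2
Complete open branch: countermodel on a K-frame, so not valid in K.
T-tableau for the negation not ((Box not p implies Box Box not p) or (p implies not p)):
1. not ((Box not p implies Box Box not p) or (p implies not p)), w0
2. not (Box not p implies Box Box not p), w0
3. not (p implies not p), w0
4. Box not p, w0
5. not Box Box not p, w0
6. p, w0
7. not p, w0
Accessibility: w0Rw0
Branch closes: p and not p both at w0.
Every branch closes (one shown): valid in T, hence also in S4, S5 (every theorem of T is a theorem of S4 and S5).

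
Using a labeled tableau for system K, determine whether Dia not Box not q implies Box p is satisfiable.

1. Dia not Box not q implies Box p, w0
2. Box p, w0   [implies-rule on 1 (branches; this branch)]

Yes, satisfiable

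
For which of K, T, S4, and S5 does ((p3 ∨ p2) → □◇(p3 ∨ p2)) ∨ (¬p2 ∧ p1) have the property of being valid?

S4-tableau for the negation ¬(((p3 ∨ p2) → □◇(p3 ∨ p2)) ∨ (¬p2 ∧ p1)):
1. ¬(((p3 ∨ p2) → □◇(p3 ∨ p2)) ∨ (¬p2 ∧ p1)), 0
2. ¬((p3 ∨ p2) → □◇(p3 ∨ p2)), 0   [¬∨-rule on 1]
3. ¬(¬p2 ∧ p1), 0   [¬∨-rule on 1]
4. p3 ∨ p2, 0   [¬→-rule on 2]
5. ¬□◇(p3 ∨ p2), 0   [¬→-rule on 2]
6. ¬p1, 0   [¬∧-rule on 3 (branches; this branch)]
7. p2, 0   [∨-rule on 4 (branches; this branch)]
8. ¬◇(p3 ∨ p2), 1   [¬□-rule on 5: fresh world 1, 0R1]
9. ¬(p3 ∨ p2), 1   [¬◇-rule on 8 via 1R1]
10. ¬p3, 1   [¬∨-rule on 9]
11. ¬p2, 1   [¬∨-rule on 9]
Accessibility: 0R0, 0R1, 1R1
Complete open branch: countermodel on an S4-frame, so not valid in S4, nor in K, T (the same frame is also a K-frame and a T-frame).
S5-tableau for the negation ¬(((p3 ∨ p2) → □◇(p3 ∨ p2)) ∨ (¬p2 ∧ p1)):
1. ¬(((p3 ∨ p2) → □◇(p3 ∨ p2)) ∨ (¬p2 ∧ p1)), 0
2. ¬((p3 ∨ p2) → □◇(p3 ∨ p2)), 0   [¬∨-rule on 1]
3. ¬(¬p2 ∧ p1), 0   [¬∨-rule on 1]
4. p3 ∨ p2, 0   [¬→-rule on 2]
5. ¬□◇(p3 ∨ p2), 0   [¬→-rule on 2]
6. ¬p1, 0   [¬∧-rule on 3 (branches; this branch)]
7. p2, 0   [∨-rule on 4 (branches; this branch)]
8. ¬◇(p3 ∨ p2), 1   [¬□-rule on 5: fresh world 1, 0R1]
9. ¬(p3 ∨ p2), 0   [¬◇-rule on 8 via 1R0]
10. ¬p3, 0   [¬∨-rule on 9]
11. ¬p2, 0   [¬∨-rule on 9]
Accessibility: 0R0, 0R1, 1R0, 1R1
Branch closes: p2 and ¬p2 both at 0.
Every branch closes (one shown): valid in S5.

S5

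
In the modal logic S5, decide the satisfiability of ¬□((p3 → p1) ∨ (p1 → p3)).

Unsatisfiable (every branch closes)

1. ¬□((p3 → p1) ∨ (p1 → p3)), 0
2. ¬((p3 → p1) ∨ (p1 → p3)), 1   [¬□-rule on 1: fresh world 1, 0R1]
3. ¬(p3 → p1), 1   [¬∨-rule on 2]
4. ¬(p1 → p3), 1   [¬∨-rule on 2]
5. p3, 1   [¬→-rule on 3]
6. ¬p1, 1   [¬→-rule on 3]
7. p1, 1   [¬→-rule on 4]
8. ¬p3, 1   [¬→-rule on 4]
Accessibility: 0R0, 0R1, 1R0, 1R1
Branch closes: p1 and ¬p1 both at 1.
(One branch shown.) All branches close.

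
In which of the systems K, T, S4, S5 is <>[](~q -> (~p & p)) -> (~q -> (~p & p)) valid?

S4-tableau for the negation ~(<>[](~q -> (~p & p)) -> (~q -> (~p & p))):
1. ~(<>[](~q -> (~p & p)) -> (~q -> (~p & p))), u
2. <>[](~q -> (~p & p)), u   [~->-rule on 1]
3. ~(~q -> (~p & p)), u   [~->-rule on 1]
4. ~q, u   [~->-rule on 3]
5. ~(~p & p), u   [~->-rule on 3]
6. ~p, u   [~&-rule on 5 (branches; this branch)]
7. [](~q -> (~p & p)), v   [<>-rule on 2: fresh world v, uRv]
8. ~q -> (~p & p), v   [[]-rule on 7 via vRv]
9. q, v   [->-rule on 8 (branches; this branch)]
Accessibility: uRu, uRv, vRv
Complete open branch: countermodel on an S4-frame, so not valid in S4, nor in K, T (the same frame is also a K-frame and a T-frame).
S5-tableau for the negation ~(<>[](~q -> (~p & p)) -> (~q -> (~p & p))):
1. ~(<>[](~q -> (~p & p)) -> (~q -> (~p & p))), u
2. <>[](~q -> (~p & p)), u   [~->-rule on 1]
3. ~(~q -> (~p & p)), u   [~->-rule on 1]
4. ~q, u   [~->-rule on 3]
5. ~(~p & p), u   [~->-rule on 3]
6. ~p, u   [~&-rule on 5 (branches; this branch)]
7. [](~q -> (~p & p)), v   [<>-rule on 2: fresh world v, uRv]
8. ~q -> (~p & p), u   [[]-rule on 7 via vRu]
9. ~q -> (~p & p), v   [[]-rule on 7 via vRv]
10. ~p & p, u   [->-rule on 8 (branches; this branch)]
11. p, u   [&-rule on 10]
Accessibility: uRu, uRv, vRu, vRv
Branch closes: p and ~p both at u.
Every branch closes (one shown): valid in S5.

S5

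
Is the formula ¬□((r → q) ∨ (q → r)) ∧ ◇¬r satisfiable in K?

1. ¬□((r → q) ∨ (q → r)) ∧ ◇¬r, w0
2. ¬□((r → q) ∨ (q → r)), w0
3. ◇¬r, w0
4. ¬((r → q) ∨ (q → r)), w1
5. ¬(r → q), w1
6. ¬(q → r), w1
7. r, w1
8. ¬q, w1
9. q, w1
10. ¬r, w1
Accessibility: w0Rw1
Branch closes: q and ¬q both at w1.
Every branch closes; the branch above is one of them.

Unsatisfiable (every branch closes)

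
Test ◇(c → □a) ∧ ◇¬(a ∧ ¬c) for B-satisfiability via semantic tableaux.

Satisfiable

1. ◇(c → □a) ∧ ◇¬(a ∧ ¬c), w0
2. ◇(c → □a), w0   [∧-rule on 1]
3. ◇¬(a ∧ ¬c), w0   [∧-rule on 1]
4. c → □a, w1   [◇-rule on 2: fresh world w1, w0Rw1]
5. □a, w1   [→-rule on 4 (branches; this branch)]
6. a, w0   [□-rule on 5 via w1Rw0]
7. a, w1   [□-rule on 5 via w1Rw1]
8. ¬(a ∧ ¬c), w2   [◇-rule on 3: fresh world w2, w0Rw2]
9. c, w2   [¬∧-rule on 8 (branches; this branch)]
Accessibility: w0Rw0, w0Rw1, w0Rw2, w1Rw0, w1Rw1, w2Rw0, w2Rw2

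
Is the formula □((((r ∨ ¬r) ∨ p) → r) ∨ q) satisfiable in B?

Yes, satisfiable

1. □((((r ∨ ¬r) ∨ p) → r) ∨ q), u
2. (((r ∨ ¬r) ∨ p) → r) ∨ q, u   [□-rule on 1 via uRu]
3. q, u   [∨-rule on 2 (branches; this branch)]
Accessibility: uRu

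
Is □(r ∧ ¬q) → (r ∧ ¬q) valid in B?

Yes, valid

Tableau for the negation ¬(□(r ∧ ¬q) → (r ∧ ¬q)):
1. ¬(□(r ∧ ¬q) → (r ∧ ¬q)), w0
2. □(r ∧ ¬q), w0
3. ¬(r ∧ ¬q), w0
4. r ∧ ¬q, w0
5. r, w0
6. ¬q, w0
7. q, w0
Accessibility: w0Rw0
Branch closes: q and ¬q both at w0.
Every branch of the negation's tableau closes; the branch above is one of them.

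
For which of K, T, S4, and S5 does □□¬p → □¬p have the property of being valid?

K-tableau for the negation ¬(□□¬p → □¬p):
1. ¬(□□¬p → □¬p), u
2. □□¬p, u
3. ¬□¬p, u
4. p, v
5. □¬p, v
Accessibility: uRv
Complete open branch: countermodel on a K-frame, so not valid in K.
T-tableau for the negation ¬(□□¬p → □¬p):
1. ¬(□□¬p → □¬p), u
2. □□¬p, u
3. ¬□¬p, u
4. □¬p, u
5. ¬p, u
6. p, v
7. □¬p, v
8. ¬p, v
Accessibility: uRu, uRv, vRv
Branch closes: p and ¬p both at v.
Every branch closes (one shown): valid in T, hence also in S4, S5 (every theorem of T is a theorem of S4 and S5).

T, S4, S5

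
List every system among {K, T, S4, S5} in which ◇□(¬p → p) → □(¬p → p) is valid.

S5

S4-tableau for the negation ¬(◇□(¬p → p) → □(¬p → p)):
1. ¬(◇□(¬p → p) → □(¬p → p)), u
2. ◇□(¬p → p), u   [¬→-rule on 1]
3. ¬□(¬p → p), u   [¬→-rule on 1]
4. □(¬p → p), v   [◇-rule on 2: fresh world v, uRv]
5. ¬p → p, v   [□-rule on 4 via vRv]
6. p, v   [→-rule on 5 (branches; this branch)]
7. ¬(¬p → p), w   [¬□-rule on 3: fresh world w, uRw]
8. ¬p, w   [¬→-rule on 7]
Accessibility: uRu, uRv, uRw, vRv, wRw
Complete open branch: countermodel on an S4-frame, so not valid in S4, nor in K, T (the same frame is also a K-frame and a T-frame).
S5-tableau for the negation ¬(◇□(¬p → p) → □(¬p → p)):
1. ¬(◇□(¬p → p) → □(¬p → p)), u
2. ◇□(¬p → p), u   [¬→-rule on 1]
3. ¬□(¬p → p), u   [¬→-rule on 1]
4. □(¬p → p), v   [◇-rule on 2: fresh world v, uRv]
5. ¬p → p, u   [□-rule on 4 via vRu]
6. ¬p → p, v   [□-rule on 4 via vRv]
7. p, u   [→-rule on 5 (branches; this branch)]
8. p, v   [→-rule on 6 (branches; this branch)]
9. ¬(¬p → p), w   [¬□-rule on 3: fresh world w, uRw]
10. ¬p, w   [¬→-rule on 9]
11. ¬p → p, w   [□-rule on 4 via vRw]
12. p, w   [→-rule on 11 (branches; this branch)]
Accessibility: uRu, uRv, uRw, vRu, vRv, vRw, wRu, wRv, wRw
Branch closes: p and ¬p both at w.
Every branch closes (one shown): valid in S5.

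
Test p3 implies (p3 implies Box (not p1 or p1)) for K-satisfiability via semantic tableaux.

Satisfiable (open branch found)

1. p3 implies (p3 implies Box (not p1 or p1)), u
2. p3 implies Box (not p1 or p1), u
3. Box (not p1 or p1), u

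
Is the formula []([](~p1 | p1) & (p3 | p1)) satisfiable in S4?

Satisfiable

1. []([](~p1 | p1) & (p3 | p1)), w0
2. [](~p1 | p1) & (p3 | p1), w0
3. [](~p1 | p1), w0
4. p3 | p1, w0
5. ~p1 | p1, w0
6. p1, w0
Accessibility: w0Rw0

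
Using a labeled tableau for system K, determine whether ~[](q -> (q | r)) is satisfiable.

No, unsatisfiable

1. ~[](q -> (q | r)), u
2. ~(q -> (q | r)), v   [~[]-rule on 1: fresh world v, uRv]
3. q, v   [~->-rule on 2]
4. ~(q | r), v   [~->-rule on 2]
5. ~q, v   [~|-rule on 4]
6. ~r, v   [~|-rule on 4]
Accessibility: uRv
Branch closes: q and ~q both at v.
(One branch shown.) All branches close.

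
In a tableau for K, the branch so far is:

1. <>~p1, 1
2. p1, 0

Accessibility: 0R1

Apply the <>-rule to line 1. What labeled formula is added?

a fresh world 2 with 1R2, and ~p1 at 2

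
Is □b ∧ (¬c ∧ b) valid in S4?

Not valid

Tableau for the negation ¬(□b ∧ (¬c ∧ b)):
1. ¬(□b ∧ (¬c ∧ b)), u
2. ¬(¬c ∧ b), u
3. ¬b, u
Accessibility: uRu
The negation has an open branch (countermodel exists).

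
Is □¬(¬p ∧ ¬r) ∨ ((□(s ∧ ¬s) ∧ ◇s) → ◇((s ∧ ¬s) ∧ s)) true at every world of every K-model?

Valid in K

Tableau for the negation ¬(□¬(¬p ∧ ¬r) ∨ ((□(s ∧ ¬s) ∧ ◇s) → ◇((s ∧ ¬s) ∧ s))):
1. ¬(□¬(¬p ∧ ¬r) ∨ ((□(s ∧ ¬s) ∧ ◇s) → ◇((s ∧ ¬s) ∧ s))), w0
2. ¬□¬(¬p ∧ ¬r), w0
3. ¬((□(s ∧ ¬s) ∧ ◇s) → ◇((s ∧ ¬s) ∧ s)), w0
4. □(s ∧ ¬s) ∧ ◇s, w0
5. ¬◇((s ∧ ¬s) ∧ s), w0
6. □(s ∧ ¬s), w0
7. ◇s, w0
8. ¬p ∧ ¬r, w1
9. ¬p, w1
10. ¬r, w1
11. ¬((s ∧ ¬s) ∧ s), w1
12. s ∧ ¬s, w1
13. s, w1
14. ¬s, w1
Accessibility: w0Rw1
Branch closes: s and ¬s both at w1.
Every branch of the negation's tableau closes; the branch above is one of them.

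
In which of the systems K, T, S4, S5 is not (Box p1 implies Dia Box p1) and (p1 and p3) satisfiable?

T-tableau for the formula:
1. not (Box p1 implies Dia Box p1) and (p1 and p3), u
2. not (Box p1 implies Dia Box p1), u
3. p1 and p3, u
4. Box p1, u
5. not Dia Box p1, u
6. p1, u
7. p3, u
8. not Box p1, u
9. not p1, v
10. p1, v
Accessibility: uRu, uRv, vRv
Branch closes: p1 and not p1 both at v.
Every branch closes (one shown): unsatisfiable in T, hence also in S4, S5 (every S4/S5-frame is a T-frame).
K-tableau for the formula:
1. not (Box p1 implies Dia Box p1) and (p1 and p3), u
2. not (Box p1 implies Dia Box p1), u
3. p1 and p3, u
4. Box p1, u
5. not Dia Box p1, u
6. p1, u
7. p3, u
Complete open branch: satisfiable in K.

K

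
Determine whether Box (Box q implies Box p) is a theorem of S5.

Invalid (countermodel exists)

Tableau for the negation not Box (Box q implies Box p):
1. not Box (Box q implies Box p), u
2. not (Box q implies Box p), v
3. Box q, v
4. not Box p, v
5. q, u
6. q, v
7. not p, w
8. q, w
Accessibility: uRu, uRv, uRw, vRu, vRv, vRw, wRu, wRv, wRw
The negation has an open branch (countermodel exists).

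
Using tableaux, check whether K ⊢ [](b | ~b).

Valid in K

Tableau for the negation ~[](b | ~b):
1. ~[](b | ~b), u
2. ~(b | ~b), v   [~[]-rule on 1: fresh world v, uRv]
3. ~b, v   [~|-rule on 2]
4. b, v   [~|-rule on 2]
Accessibility: uRv
Branch closes: b and ~b both at v.
Every branch of the negation's tableau closes; the branch above is one of them.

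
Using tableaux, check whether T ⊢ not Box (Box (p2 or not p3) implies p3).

Invalid (countermodel exists)

Tableau for the negation Box (Box (p2 or not p3) implies p3):
1. Box (Box (p2 or not p3) implies p3), w0
2. Box (p2 or not p3) implies p3, w0   [Box-rule on 1 via w0Rw0]
3. p3, w0   [implies-rule on 2 (branches; this branch)]
Accessibility: w0Rw0
The negation has an open branch (countermodel exists).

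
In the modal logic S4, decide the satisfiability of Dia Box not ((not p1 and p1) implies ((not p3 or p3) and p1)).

1. Dia Box not ((not p1 and p1) implies ((not p3 or p3) and p1)), 0
2. Box not ((not p1 and p1) implies ((not p3 or p3) and p1)), 1
3. not ((not p1 and p1) implies ((not p3 or p3) and p1)), 1
4. not p1 and p1, 1
5. not ((not p3 or p3) and p1), 1
6. not p1, 1
7. p1, 1
Accessibility: 0R0, 0R1, 1R1
Branch closes: p1 and not p1 both at 1.
(One branch shown.) All branches close.

Unsatisfiable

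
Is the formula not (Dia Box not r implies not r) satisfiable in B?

Unsatisfiable

1. not (Dia Box not r implies not r), 0
2. Dia Box not r, 0   [neg-implies-rule on 1]
3. r, 0   [neg-implies-rule on 1]
4. Box not r, 1   [Dia-rule on 2: fresh world 1, 0R1]
5. not r, 0   [Box-rule on 4 via 1R0]
Accessibility: 0R0, 0R1, 1R0, 1R1
Branch closes: r and not r both at 0.
Every branch closes; the branch above is one of them.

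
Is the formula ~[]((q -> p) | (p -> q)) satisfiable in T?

1. ~[]((q -> p) | (p -> q)), u
2. ~((q -> p) | (p -> q)), v
3. ~(q -> p), v
4. ~(p -> q), v
5. q, v
6. ~p, v
7. p, v
8. ~q, v
Accessibility: uRu, uRv, vRv
Branch closes: p and ~p both at v.
(One branch shown.) All branches close.

No, unsatisfiable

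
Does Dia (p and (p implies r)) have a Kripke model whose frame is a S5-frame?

1. Dia (p and (p implies r)), 0
2. p and (p implies r), 1
3. p, 1
4. p implies r, 1
5. r, 1
Accessibility: 0R0, 0R1, 1R0, 1R1

Satisfiable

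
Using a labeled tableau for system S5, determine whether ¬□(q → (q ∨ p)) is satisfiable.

1. ¬□(q → (q ∨ p)), w0
2. ¬(q → (q ∨ p)), w1   [¬□-rule on 1: fresh world w1, w0Rw1]
3. q, w1   [¬→-rule on 2]
4. ¬(q ∨ p), w1   [¬→-rule on 2]
5. ¬q, w1   [¬∨-rule on 4]
6. ¬p, w1   [¬∨-rule on 4]
Accessibility: w0Rw0, w0Rw1, w1Rw0, w1Rw1
Branch closes: q and ¬q both at w1.
All branches of the tableau close; one closing branch shown above.

No, unsatisfiable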